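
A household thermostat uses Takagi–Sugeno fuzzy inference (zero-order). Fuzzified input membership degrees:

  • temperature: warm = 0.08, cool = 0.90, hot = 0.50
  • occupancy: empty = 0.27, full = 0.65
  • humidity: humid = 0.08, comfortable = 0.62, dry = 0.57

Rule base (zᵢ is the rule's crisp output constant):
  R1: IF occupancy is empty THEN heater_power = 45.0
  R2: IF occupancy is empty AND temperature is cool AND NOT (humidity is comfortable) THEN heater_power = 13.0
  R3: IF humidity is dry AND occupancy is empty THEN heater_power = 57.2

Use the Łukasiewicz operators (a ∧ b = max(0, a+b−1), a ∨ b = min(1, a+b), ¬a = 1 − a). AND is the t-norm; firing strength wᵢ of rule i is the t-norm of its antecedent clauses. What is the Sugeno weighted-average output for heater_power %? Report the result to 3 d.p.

R1 (z=45.0): empty=0.27 → w = 0.27
R2 (z=13.0): empty=0.27, cool=0.90, ¬comfortable=1−0.62=0.38; AND[max(0, a+b−1)] → w = 0.00
R3 (z=57.2): dry=0.57, empty=0.27; AND[max(0, a+b−1)] → w = 0.00
Weighted average = (0.27·45.0 + 0.00·13.0 + 0.00·57.2) / (0.27 + 0.00 + 0.00)
  = 12.1500 / 0.2700 = 45.000

45.000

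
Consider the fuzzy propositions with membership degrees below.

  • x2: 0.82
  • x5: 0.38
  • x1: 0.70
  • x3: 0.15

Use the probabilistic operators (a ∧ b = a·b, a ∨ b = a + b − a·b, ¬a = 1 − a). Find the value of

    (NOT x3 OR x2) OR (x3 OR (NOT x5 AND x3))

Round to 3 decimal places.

NOT x3 = 1 − 0.1500 = 0.8500
NOT x3 OR x2 = a + b − a·b on (0.8500, 0.8200) = 0.9730
NOT x5 = 1 − 0.3800 = 0.6200
NOT x5 AND x3 = a·b on (0.6200, 0.1500) = 0.0930
x3 OR (NOT x5 AND x3) = a + b − a·b on (0.1500, 0.0930) = 0.2291
(NOT x3 OR x2) OR (x3 OR (NOT x5 AND x3)) = a + b − a·b on (0.9730, 0.2291) = 0.9792

0.979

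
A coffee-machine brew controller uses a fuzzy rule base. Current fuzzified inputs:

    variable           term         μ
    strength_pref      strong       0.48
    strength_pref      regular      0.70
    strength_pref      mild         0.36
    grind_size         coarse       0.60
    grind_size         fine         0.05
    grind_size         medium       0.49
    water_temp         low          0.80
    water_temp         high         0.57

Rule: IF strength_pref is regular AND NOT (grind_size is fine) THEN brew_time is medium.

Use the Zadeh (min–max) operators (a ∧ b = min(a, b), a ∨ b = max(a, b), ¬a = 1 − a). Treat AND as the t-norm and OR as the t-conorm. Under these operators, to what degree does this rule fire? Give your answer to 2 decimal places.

firing strength: regular=0.70, ¬fine=1−0.05=0.95; AND[min(a, b)] → w = 0.70

0.70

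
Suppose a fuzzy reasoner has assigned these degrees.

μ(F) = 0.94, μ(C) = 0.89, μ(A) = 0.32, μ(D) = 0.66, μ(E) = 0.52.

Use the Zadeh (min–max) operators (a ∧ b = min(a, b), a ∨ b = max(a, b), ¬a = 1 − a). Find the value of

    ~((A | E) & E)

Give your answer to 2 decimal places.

0.48

A | E = max(a, b) on (0.32, 0.52) = 0.52
(A | E) & E = min(a, b) on (0.52, 0.52) = 0.52
~((A | E) & E) = 1 − 0.52 = 0.48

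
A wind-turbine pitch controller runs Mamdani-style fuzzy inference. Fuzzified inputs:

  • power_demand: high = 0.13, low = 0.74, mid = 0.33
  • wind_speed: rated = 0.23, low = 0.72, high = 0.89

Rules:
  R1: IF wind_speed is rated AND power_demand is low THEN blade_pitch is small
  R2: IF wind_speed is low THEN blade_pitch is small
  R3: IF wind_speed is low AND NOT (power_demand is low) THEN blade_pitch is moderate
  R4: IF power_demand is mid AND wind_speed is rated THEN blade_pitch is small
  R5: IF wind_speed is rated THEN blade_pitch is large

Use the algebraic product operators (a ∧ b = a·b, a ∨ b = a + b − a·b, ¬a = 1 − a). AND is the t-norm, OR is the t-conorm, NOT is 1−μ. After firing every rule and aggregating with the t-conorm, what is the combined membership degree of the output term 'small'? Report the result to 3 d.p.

0.785

R1: rated=0.23, low=0.74; AND[a·b] → w = 0.1702
R2: low=0.72 → w = 0.7200
R3: low=0.72, ¬low=1−0.74=0.26; AND[a·b] → w = 0.1872
R4: mid=0.33, rated=0.23; AND[a·b] → w = 0.0759
R5: rated=0.23 → w = 0.2300
Rules with consequent 'small': {R1, R2, R4} → strengths 0.1702, 0.7200, 0.0759
Aggregate via t-conorm [a + b − a·b]: 0.7853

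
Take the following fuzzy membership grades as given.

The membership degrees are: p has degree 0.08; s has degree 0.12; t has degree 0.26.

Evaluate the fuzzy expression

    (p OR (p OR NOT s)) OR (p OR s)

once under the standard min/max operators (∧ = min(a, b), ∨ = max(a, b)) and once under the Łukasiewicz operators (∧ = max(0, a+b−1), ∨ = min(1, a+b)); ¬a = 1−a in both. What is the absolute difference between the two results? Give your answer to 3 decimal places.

0.120

Under standard min/max:
  NOT s = 1 − 0.12 = 0.88
  p OR NOT s = max(a, b) on (0.08, 0.88) = 0.88
  p OR (p OR NOT s) = max(a, b) on (0.08, 0.88) = 0.88
  p OR s = max(a, b) on (0.08, 0.12) = 0.12
  (p OR (p OR NOT s)) OR (p OR s) = max(a, b) on (0.88, 0.12) = 0.88
  → value = 0.8800
Under Łukasiewicz:
  NOT s = 1 − 0.12 = 0.88
  p OR NOT s = min(1, a+b) on (0.08, 0.88) = 0.96
  p OR (p OR NOT s) = min(1, a+b) on (0.08, 0.96) = 1.00
  p OR s = min(1, a+b) on (0.08, 0.12) = 0.20
  (p OR (p OR NOT s)) OR (p OR s) = min(1, a+b) on (1.00, 0.20) = 1.00
  → value = 1.0000
|0.8800 − 1.0000| = 0.120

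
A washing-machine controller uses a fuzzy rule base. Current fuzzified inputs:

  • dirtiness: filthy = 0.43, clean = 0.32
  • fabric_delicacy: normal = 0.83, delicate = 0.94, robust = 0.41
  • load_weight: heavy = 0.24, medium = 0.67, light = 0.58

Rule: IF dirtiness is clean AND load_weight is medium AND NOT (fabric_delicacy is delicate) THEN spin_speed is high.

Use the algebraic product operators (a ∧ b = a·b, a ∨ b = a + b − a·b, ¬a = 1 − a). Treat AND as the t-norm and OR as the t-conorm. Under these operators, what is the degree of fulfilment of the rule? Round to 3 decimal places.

0.013

firing strength: clean=0.32, medium=0.67, ¬delicate=1−0.94=0.06; AND[a·b] → w = 0.0129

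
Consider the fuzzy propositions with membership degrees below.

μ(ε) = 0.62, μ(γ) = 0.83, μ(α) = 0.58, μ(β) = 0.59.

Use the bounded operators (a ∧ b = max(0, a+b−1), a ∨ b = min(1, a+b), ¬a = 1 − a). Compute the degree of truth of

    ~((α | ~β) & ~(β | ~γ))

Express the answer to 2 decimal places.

0.77

~β = 1 − 0.59 = 0.41
α | ~β = min(1, a+b) on (0.58, 0.41) = 0.99
~γ = 1 − 0.83 = 0.17
β | ~γ = min(1, a+b) on (0.59, 0.17) = 0.76
~(β | ~γ) = 1 − 0.76 = 0.24
(α | ~β) & ~(β | ~γ) = max(0, a+b−1) on (0.99, 0.24) = 0.23
~((α | ~β) & ~(β | ~γ)) = 1 − 0.23 = 0.77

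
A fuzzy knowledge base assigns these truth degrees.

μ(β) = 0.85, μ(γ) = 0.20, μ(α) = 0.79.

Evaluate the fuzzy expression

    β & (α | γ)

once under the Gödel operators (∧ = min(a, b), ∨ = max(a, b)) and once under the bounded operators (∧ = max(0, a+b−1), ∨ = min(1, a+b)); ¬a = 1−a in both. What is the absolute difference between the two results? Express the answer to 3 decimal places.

Under Gödel:
  α | γ = max(a, b) on (0.79, 0.20) = 0.79
  β & (α | γ) = min(a, b) on (0.85, 0.79) = 0.79
  → value = 0.7900
Under bounded:
  α | γ = min(1, a+b) on (0.79, 0.20) = 0.99
  β & (α | γ) = max(0, a+b−1) on (0.85, 0.99) = 0.84
  → value = 0.8400
|0.7900 − 0.8400| = 0.050

0.050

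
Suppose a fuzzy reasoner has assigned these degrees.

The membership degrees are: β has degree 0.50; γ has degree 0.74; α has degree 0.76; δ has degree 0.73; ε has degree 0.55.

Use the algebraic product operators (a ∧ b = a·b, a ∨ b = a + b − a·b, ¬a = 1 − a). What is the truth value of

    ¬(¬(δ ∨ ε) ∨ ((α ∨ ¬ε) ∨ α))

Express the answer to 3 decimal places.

0.028

δ ∨ ε = a + b − a·b on (0.7300, 0.5500) = 0.8785
¬(δ ∨ ε) = 1 − 0.8785 = 0.1215
¬ε = 1 − 0.5500 = 0.4500
α ∨ ¬ε = a + b − a·b on (0.7600, 0.4500) = 0.8680
(α ∨ ¬ε) ∨ α = a + b − a·b on (0.8680, 0.7600) = 0.9683
¬(δ ∨ ε) ∨ ((α ∨ ¬ε) ∨ α) = a + b − a·b on (0.1215, 0.9683) = 0.9722
¬(¬(δ ∨ ε) ∨ ((α ∨ ¬ε) ∨ α)) = 1 − 0.9722 = 0.0278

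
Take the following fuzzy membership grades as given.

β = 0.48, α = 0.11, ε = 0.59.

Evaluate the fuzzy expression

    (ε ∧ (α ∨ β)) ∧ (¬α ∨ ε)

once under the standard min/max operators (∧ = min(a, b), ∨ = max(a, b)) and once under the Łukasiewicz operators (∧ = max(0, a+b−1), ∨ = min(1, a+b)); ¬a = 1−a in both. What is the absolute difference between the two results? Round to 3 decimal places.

Under standard min/max:
  α ∨ β = max(a, b) on (0.11, 0.48) = 0.48
  ε ∧ (α ∨ β) = min(a, b) on (0.59, 0.48) = 0.48
  ¬α = 1 − 0.11 = 0.89
  ¬α ∨ ε = max(a, b) on (0.89, 0.59) = 0.89
  (ε ∧ (α ∨ β)) ∧ (¬α ∨ ε) = min(a, b) on (0.48, 0.89) = 0.48
  → value = 0.4800
Under Łukasiewicz:
  α ∨ β = min(1, a+b) on (0.11, 0.48) = 0.59
  ε ∧ (α ∨ β) = max(0, a+b−1) on (0.59, 0.59) = 0.18
  ¬α = 1 − 0.11 = 0.89
  ¬α ∨ ε = min(1, a+b) on (0.89, 0.59) = 1.00
  (ε ∧ (α ∨ β)) ∧ (¬α ∨ ε) = max(0, a+b−1) on (0.18, 1.00) = 0.18
  → value = 0.1800
|0.4800 − 0.1800| = 0.300

0.300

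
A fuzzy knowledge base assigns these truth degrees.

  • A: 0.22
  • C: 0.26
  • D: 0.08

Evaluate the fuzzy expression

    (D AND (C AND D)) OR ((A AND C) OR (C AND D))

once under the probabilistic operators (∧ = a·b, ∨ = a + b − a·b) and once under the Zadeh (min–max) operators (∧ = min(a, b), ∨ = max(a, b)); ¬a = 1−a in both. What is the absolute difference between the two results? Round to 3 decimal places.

Under probabilistic:
  C AND D = a·b on (0.2600, 0.0800) = 0.0208
  D AND (C AND D) = a·b on (0.0800, 0.0208) = 0.0017
  A AND C = a·b on (0.2200, 0.2600) = 0.0572
  C AND D = a·b on (0.2600, 0.0800) = 0.0208
  (A AND C) OR (C AND D) = a + b − a·b on (0.0572, 0.0208) = 0.0768
  (D AND (C AND D)) OR ((A AND C) OR (C AND D)) = a + b − a·b on (0.0017, 0.0768) = 0.0783
  → value = 0.0783
Under Zadeh (min–max):
  C AND D = min(a, b) on (0.26, 0.08) = 0.08
  D AND (C AND D) = min(a, b) on (0.08, 0.08) = 0.08
  A AND C = min(a, b) on (0.22, 0.26) = 0.22
  C AND D = min(a, b) on (0.26, 0.08) = 0.08
  (A AND C) OR (C AND D) = max(a, b) on (0.22, 0.08) = 0.22
  (D AND (C AND D)) OR ((A AND C) OR (C AND D)) = max(a, b) on (0.08, 0.22) = 0.22
  → value = 0.2200
|0.0783 − 0.2200| = 0.142

0.142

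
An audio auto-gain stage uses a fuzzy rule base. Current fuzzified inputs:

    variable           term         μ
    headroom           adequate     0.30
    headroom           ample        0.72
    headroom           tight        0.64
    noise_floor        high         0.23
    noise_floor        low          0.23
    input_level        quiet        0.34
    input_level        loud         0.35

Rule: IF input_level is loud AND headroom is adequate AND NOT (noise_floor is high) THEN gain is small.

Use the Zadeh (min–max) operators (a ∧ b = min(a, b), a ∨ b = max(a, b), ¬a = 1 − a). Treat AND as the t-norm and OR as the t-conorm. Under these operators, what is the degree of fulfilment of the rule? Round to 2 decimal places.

firing strength: loud=0.35, adequate=0.30, ¬high=1−0.23=0.77; AND[min(a, b)] → w = 0.30

0.30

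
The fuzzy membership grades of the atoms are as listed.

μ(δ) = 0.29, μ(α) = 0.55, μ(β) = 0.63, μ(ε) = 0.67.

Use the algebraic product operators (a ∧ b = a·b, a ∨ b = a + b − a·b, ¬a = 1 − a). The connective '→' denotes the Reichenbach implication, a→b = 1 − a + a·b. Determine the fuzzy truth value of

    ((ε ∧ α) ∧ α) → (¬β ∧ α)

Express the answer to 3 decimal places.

ε ∧ α = a·b on (0.6700, 0.5500) = 0.3685
(ε ∧ α) ∧ α = a·b on (0.3685, 0.5500) = 0.2027
¬β = 1 − 0.6300 = 0.3700
¬β ∧ α = a·b on (0.3700, 0.5500) = 0.2035
((ε ∧ α) ∧ α) → (¬β ∧ α)  [Reichenbach: 1 − a + a·b] with a=0.2027, b=0.2035 → 0.8386

0.839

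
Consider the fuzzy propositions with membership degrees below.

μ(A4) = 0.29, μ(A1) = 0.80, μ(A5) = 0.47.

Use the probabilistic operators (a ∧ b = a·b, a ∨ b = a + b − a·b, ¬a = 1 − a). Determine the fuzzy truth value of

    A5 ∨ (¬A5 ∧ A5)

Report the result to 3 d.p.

¬A5 = 1 − 0.4700 = 0.5300
¬A5 ∧ A5 = a·b on (0.5300, 0.4700) = 0.2491
A5 ∨ (¬A5 ∧ A5) = a + b − a·b on (0.4700, 0.2491) = 0.6020

0.602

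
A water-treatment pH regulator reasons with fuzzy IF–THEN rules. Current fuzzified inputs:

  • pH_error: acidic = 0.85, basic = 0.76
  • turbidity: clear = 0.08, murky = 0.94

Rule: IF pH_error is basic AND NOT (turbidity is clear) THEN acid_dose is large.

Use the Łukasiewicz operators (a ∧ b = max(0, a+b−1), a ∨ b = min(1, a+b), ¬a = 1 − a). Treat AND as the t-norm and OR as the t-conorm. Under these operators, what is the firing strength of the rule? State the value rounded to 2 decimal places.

firing strength: basic=0.76, ¬clear=1−0.08=0.92; AND[max(0, a+b−1)] → w = 0.68

0.68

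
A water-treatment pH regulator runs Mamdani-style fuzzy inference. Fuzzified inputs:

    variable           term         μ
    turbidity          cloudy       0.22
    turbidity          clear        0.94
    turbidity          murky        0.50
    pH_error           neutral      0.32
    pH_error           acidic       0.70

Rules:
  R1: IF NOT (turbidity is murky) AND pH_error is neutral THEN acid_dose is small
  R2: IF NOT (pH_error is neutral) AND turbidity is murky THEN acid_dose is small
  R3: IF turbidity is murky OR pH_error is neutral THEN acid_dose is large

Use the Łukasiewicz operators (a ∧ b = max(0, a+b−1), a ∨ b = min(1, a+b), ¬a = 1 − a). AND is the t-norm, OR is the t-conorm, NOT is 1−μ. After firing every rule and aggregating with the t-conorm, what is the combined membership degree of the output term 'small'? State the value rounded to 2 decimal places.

R1: ¬murky=1−0.50=0.50, neutral=0.32; AND[max(0, a+b−1)] → w = 0.00
R2: ¬neutral=1−0.32=0.68, murky=0.50; AND[max(0, a+b−1)] → w = 0.18
R3: murky=0.50, neutral=0.32; OR[min(1, a+b)] → w = 0.82
Rules with consequent 'small': {R1, R2} → strengths 0.00, 0.18
Aggregate via t-conorm [min(1, a+b)]: 0.18

0.18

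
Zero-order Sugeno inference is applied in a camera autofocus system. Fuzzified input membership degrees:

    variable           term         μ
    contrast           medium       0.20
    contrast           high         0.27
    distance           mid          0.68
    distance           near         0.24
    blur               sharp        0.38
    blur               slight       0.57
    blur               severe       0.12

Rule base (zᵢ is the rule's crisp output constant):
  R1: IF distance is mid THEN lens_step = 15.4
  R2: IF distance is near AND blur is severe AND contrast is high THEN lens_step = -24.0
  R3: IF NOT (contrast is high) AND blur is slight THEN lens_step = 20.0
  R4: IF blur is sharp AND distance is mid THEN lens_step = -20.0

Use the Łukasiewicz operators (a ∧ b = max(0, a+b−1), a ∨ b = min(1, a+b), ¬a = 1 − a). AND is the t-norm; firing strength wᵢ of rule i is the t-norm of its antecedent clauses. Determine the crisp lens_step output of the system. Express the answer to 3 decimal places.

14.685

R1 (z=15.4): mid=0.68 → w = 0.68
R2 (z=-24.0): near=0.24, severe=0.12, high=0.27; AND[max(0, a+b−1)] → w = 0.00
R3 (z=20.0): ¬high=1−0.27=0.73, slight=0.57; AND[max(0, a+b−1)] → w = 0.30
R4 (z=-20.0): sharp=0.38, mid=0.68; AND[max(0, a+b−1)] → w = 0.06
Weighted average = (0.68·15.4 + 0.00·-24.0 + 0.30·20.0 + 0.06·-20.0) / (0.68 + 0.00 + 0.30 + 0.06)
  = 15.2720 / 1.0400 = 14.685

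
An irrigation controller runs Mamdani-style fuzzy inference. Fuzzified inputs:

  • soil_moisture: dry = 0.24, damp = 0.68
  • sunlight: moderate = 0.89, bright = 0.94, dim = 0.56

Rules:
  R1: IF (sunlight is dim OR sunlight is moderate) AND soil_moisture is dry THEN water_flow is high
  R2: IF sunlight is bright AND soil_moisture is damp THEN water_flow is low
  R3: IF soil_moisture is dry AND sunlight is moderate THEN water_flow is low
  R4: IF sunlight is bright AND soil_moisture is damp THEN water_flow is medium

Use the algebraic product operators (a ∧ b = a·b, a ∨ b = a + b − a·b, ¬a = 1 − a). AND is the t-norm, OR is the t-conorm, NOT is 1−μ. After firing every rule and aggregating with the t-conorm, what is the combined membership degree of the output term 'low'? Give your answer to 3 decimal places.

0.716

R1: (dim=0.56 OR moderate=0.89) = 0.9516; AND[a·b] with dry=0.24 → w = 0.2284
R2: bright=0.94, damp=0.68; AND[a·b] → w = 0.6392
R3: dry=0.24, moderate=0.89; AND[a·b] → w = 0.2136
R4: bright=0.94, damp=0.68; AND[a·b] → w = 0.6392
Rules with consequent 'low': {R2, R3} → strengths 0.6392, 0.2136
Aggregate via t-conorm [a + b − a·b]: 0.7163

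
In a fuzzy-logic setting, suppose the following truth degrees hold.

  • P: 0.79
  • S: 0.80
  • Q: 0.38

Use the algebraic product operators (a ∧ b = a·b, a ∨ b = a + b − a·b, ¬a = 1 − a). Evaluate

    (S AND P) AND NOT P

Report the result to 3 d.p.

0.133

S AND P = a·b on (0.8000, 0.7900) = 0.6320
NOT P = 1 − 0.7900 = 0.2100
(S AND P) AND NOT P = a·b on (0.6320, 0.2100) = 0.1327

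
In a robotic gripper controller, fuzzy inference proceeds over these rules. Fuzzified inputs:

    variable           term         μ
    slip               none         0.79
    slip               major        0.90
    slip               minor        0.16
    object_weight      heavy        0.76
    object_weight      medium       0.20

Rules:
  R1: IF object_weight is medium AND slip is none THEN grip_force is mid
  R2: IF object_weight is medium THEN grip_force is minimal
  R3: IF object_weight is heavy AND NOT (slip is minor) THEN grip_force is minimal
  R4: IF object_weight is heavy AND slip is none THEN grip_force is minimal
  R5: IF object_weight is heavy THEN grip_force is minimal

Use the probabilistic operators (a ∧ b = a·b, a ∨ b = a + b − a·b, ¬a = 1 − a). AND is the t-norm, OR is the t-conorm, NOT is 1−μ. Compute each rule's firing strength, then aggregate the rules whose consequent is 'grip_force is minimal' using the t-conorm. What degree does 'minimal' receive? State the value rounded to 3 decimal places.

R1: medium=0.20, none=0.79; AND[a·b] → w = 0.1580
R2: medium=0.20 → w = 0.2000
R3: heavy=0.76, ¬minor=1−0.16=0.84; AND[a·b] → w = 0.6384
R4: heavy=0.76, none=0.79; AND[a·b] → w = 0.6004
R5: heavy=0.76 → w = 0.7600
Rules with consequent 'minimal': {R2, R3, R4, R5} → strengths 0.2000, 0.6384, 0.6004, 0.7600
Aggregate via t-conorm [a + b − a·b]: 0.9723

0.972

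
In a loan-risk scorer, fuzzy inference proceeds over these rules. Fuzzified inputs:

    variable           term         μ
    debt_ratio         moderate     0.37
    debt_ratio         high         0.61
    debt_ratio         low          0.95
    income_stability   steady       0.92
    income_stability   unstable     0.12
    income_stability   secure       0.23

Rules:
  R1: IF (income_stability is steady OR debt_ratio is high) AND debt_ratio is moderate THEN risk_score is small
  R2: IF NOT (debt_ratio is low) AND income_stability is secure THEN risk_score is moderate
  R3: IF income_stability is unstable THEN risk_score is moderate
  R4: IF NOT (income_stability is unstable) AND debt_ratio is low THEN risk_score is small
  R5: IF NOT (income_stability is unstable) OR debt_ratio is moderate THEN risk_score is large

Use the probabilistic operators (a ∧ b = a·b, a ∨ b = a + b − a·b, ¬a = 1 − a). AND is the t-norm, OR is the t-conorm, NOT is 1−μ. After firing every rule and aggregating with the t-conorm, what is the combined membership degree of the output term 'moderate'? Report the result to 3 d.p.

R1: (steady=0.92 OR high=0.61) = 0.9688; AND[a·b] with moderate=0.37 → w = 0.3585
R2: ¬low=1−0.95=0.05, secure=0.23; AND[a·b] → w = 0.0115
R3: unstable=0.12 → w = 0.1200
R4: ¬unstable=1−0.12=0.88, low=0.95; AND[a·b] → w = 0.8360
R5: ¬unstable=1−0.12=0.88, moderate=0.37; OR[a + b − a·b] → w = 0.9244
Rules with consequent 'moderate': {R2, R3} → strengths 0.0115, 0.1200
Aggregate via t-conorm [a + b − a·b]: 0.1301

0.130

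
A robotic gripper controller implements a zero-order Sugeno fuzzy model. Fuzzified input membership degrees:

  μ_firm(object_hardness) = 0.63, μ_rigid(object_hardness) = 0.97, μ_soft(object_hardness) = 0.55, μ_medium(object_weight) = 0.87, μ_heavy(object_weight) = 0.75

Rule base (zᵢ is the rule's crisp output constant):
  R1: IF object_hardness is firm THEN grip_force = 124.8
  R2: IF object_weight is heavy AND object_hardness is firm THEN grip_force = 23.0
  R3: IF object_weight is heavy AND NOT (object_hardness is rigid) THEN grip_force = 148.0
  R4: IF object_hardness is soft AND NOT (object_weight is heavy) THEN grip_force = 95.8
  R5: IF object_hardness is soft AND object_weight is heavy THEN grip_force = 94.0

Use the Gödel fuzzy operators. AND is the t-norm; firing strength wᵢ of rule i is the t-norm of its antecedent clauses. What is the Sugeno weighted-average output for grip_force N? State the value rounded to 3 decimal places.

82.873

R1 (z=124.8): firm=0.63 → w = 0.63
R2 (z=23.0): heavy=0.75, firm=0.63; AND[min(a, b)] → w = 0.63
R3 (z=148.0): heavy=0.75, ¬rigid=1−0.97=0.03; AND[min(a, b)] → w = 0.03
R4 (z=95.8): soft=0.55, ¬heavy=1−0.75=0.25; AND[min(a, b)] → w = 0.25
R5 (z=94.0): soft=0.55, heavy=0.75; AND[min(a, b)] → w = 0.55
Weighted average = (0.63·124.8 + 0.63·23.0 + 0.03·148.0 + 0.25·95.8 + 0.55·94.0) / (0.63 + 0.63 + 0.03 + 0.25 + 0.55)
  = 173.2040 / 2.0900 = 82.873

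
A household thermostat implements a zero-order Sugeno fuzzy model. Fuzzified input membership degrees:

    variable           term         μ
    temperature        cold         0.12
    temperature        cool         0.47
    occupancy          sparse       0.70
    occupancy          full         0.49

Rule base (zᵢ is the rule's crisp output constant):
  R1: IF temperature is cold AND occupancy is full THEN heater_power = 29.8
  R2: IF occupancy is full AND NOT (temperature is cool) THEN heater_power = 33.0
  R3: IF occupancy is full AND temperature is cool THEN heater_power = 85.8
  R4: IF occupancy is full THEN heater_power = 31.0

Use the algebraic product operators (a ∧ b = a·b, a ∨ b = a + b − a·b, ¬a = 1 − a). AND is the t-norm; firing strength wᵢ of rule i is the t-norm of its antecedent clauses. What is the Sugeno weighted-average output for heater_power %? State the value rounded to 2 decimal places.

R1 (z=29.8): cold=0.12, full=0.49; AND[a·b] → w = 0.0588
R2 (z=33.0): full=0.49, ¬cool=1−0.47=0.53; AND[a·b] → w = 0.2597
R3 (z=85.8): full=0.49, cool=0.47; AND[a·b] → w = 0.2303
R4 (z=31.0): full=0.49 → w = 0.4900
Weighted average = (0.0588·29.8 + 0.2597·33.0 + 0.2303·85.8 + 0.4900·31.0) / (0.0588 + 0.2597 + 0.2303 + 0.4900)
  = 45.2721 / 1.0388 = 43.58

43.58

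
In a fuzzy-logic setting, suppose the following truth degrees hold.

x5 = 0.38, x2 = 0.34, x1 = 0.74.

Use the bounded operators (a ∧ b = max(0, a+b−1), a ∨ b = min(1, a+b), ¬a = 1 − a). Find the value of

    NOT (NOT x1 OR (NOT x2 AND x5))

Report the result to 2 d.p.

NOT x1 = 1 − 0.74 = 0.26
NOT x2 = 1 − 0.34 = 0.66
NOT x2 AND x5 = max(0, a+b−1) on (0.66, 0.38) = 0.04
NOT x1 OR (NOT x2 AND x5) = min(1, a+b) on (0.26, 0.04) = 0.30
NOT (NOT x1 OR (NOT x2 AND x5)) = 1 − 0.30 = 0.70

0.70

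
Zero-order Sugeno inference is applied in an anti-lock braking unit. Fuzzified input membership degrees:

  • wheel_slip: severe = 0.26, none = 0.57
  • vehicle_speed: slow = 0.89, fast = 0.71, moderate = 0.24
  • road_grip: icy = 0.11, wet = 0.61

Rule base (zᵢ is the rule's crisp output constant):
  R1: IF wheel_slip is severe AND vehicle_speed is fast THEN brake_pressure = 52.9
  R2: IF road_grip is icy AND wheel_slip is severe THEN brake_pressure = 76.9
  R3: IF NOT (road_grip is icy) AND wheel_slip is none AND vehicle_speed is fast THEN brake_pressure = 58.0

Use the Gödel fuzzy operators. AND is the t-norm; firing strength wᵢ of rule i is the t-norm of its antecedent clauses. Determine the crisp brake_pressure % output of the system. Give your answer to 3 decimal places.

R1 (z=52.9): severe=0.26, fast=0.71; AND[min(a, b)] → w = 0.26
R2 (z=76.9): icy=0.11, severe=0.26; AND[min(a, b)] → w = 0.11
R3 (z=58.0): ¬icy=1−0.11=0.89, none=0.57, fast=0.71; AND[min(a, b)] → w = 0.57
Weighted average = (0.26·52.9 + 0.11·76.9 + 0.57·58.0) / (0.26 + 0.11 + 0.57)
  = 55.2730 / 0.9400 = 58.801

58.801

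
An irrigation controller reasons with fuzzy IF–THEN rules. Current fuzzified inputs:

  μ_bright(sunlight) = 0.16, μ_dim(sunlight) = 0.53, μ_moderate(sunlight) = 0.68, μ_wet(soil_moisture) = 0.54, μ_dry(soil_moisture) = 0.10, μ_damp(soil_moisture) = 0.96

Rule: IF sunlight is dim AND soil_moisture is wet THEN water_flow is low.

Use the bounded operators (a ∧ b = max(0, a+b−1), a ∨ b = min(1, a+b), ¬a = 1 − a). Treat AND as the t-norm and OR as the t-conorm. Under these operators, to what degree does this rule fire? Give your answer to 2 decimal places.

0.07

firing strength: dim=0.53, wet=0.54; AND[max(0, a+b−1)] → w = 0.07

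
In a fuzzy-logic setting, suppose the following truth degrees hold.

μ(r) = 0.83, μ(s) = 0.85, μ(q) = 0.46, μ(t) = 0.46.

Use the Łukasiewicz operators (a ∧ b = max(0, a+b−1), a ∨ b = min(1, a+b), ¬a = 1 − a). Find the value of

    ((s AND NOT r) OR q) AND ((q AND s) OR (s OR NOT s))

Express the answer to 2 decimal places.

0.48

NOT r = 1 − 0.83 = 0.17
s AND NOT r = max(0, a+b−1) on (0.85, 0.17) = 0.02
(s AND NOT r) OR q = min(1, a+b) on (0.02, 0.46) = 0.48
q AND s = max(0, a+b−1) on (0.46, 0.85) = 0.31
NOT s = 1 − 0.85 = 0.15
s OR NOT s = min(1, a+b) on (0.85, 0.15) = 1.00
(q AND s) OR (s OR NOT s) = min(1, a+b) on (0.31, 1.00) = 1.00
((s AND NOT r) OR q) AND ((q AND s) OR (s OR NOT s)) = max(0, a+b−1) on (0.48, 1.00) = 0.48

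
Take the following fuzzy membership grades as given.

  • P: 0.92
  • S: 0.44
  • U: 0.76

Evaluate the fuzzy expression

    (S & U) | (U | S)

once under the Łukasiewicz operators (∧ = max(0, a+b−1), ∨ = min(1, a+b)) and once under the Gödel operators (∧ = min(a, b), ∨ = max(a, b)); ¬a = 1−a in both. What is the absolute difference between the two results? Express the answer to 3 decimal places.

0.240

Under Łukasiewicz:
  S & U = max(0, a+b−1) on (0.44, 0.76) = 0.20
  U | S = min(1, a+b) on (0.76, 0.44) = 1.00
  (S & U) | (U | S) = min(1, a+b) on (0.20, 1.00) = 1.00
  → value = 1.0000
Under Gödel:
  S & U = min(a, b) on (0.44, 0.76) = 0.44
  U | S = max(a, b) on (0.76, 0.44) = 0.76
  (S & U) | (U | S) = max(a, b) on (0.44, 0.76) = 0.76
  → value = 0.7600
|1.0000 − 0.7600| = 0.240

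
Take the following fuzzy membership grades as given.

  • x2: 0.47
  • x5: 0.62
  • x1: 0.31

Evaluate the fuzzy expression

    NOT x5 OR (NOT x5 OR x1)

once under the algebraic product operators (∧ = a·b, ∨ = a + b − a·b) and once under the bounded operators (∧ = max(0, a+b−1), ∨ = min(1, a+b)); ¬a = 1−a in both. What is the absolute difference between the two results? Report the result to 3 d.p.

0.265

Under algebraic product:
  NOT x5 = 1 − 0.6200 = 0.3800
  NOT x5 = 1 − 0.6200 = 0.3800
  NOT x5 OR x1 = a + b − a·b on (0.3800, 0.3100) = 0.5722
  NOT x5 OR (NOT x5 OR x1) = a + b − a·b on (0.3800, 0.5722) = 0.7348
  → value = 0.7348
Under bounded:
  NOT x5 = 1 − 0.62 = 0.38
  NOT x5 = 1 − 0.62 = 0.38
  NOT x5 OR x1 = min(1, a+b) on (0.38, 0.31) = 0.69
  NOT x5 OR (NOT x5 OR x1) = min(1, a+b) on (0.38, 0.69) = 1.00
  → value = 1.0000
|0.7348 − 1.0000| = 0.265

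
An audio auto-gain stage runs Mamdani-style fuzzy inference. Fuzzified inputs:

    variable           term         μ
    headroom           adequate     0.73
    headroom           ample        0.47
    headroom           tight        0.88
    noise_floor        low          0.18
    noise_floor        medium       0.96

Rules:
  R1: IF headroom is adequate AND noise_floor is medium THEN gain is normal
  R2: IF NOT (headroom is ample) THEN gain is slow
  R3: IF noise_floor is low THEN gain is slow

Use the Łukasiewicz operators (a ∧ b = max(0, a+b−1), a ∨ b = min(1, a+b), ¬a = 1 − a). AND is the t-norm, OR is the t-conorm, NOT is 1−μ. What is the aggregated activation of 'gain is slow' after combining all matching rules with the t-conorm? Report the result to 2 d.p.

R1: adequate=0.73, medium=0.96; AND[max(0, a+b−1)] → w = 0.69
R2: ¬ample=1−0.47=0.53 → w = 0.53
R3: low=0.18 → w = 0.18
Rules with consequent 'slow': {R2, R3} → strengths 0.53, 0.18
Aggregate via t-conorm [min(1, a+b)]: 0.71

0.71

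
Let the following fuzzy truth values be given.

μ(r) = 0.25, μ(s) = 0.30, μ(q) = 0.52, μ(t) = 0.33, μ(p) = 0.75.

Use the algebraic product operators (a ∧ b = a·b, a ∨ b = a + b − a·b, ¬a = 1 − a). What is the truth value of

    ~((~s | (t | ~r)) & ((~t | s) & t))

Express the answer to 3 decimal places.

0.759

~s = 1 − 0.3000 = 0.7000
~r = 1 − 0.2500 = 0.7500
t | ~r = a + b − a·b on (0.3300, 0.7500) = 0.8325
~s | (t | ~r) = a + b − a·b on (0.7000, 0.8325) = 0.9497
~t = 1 − 0.3300 = 0.6700
~t | s = a + b − a·b on (0.6700, 0.3000) = 0.7690
(~t | s) & t = a·b on (0.7690, 0.3300) = 0.2538
(~s | (t | ~r)) & ((~t | s) & t) = a·b on (0.9497, 0.2538) = 0.2410
~((~s | (t | ~r)) & ((~t | s) & t)) = 1 − 0.2410 = 0.7590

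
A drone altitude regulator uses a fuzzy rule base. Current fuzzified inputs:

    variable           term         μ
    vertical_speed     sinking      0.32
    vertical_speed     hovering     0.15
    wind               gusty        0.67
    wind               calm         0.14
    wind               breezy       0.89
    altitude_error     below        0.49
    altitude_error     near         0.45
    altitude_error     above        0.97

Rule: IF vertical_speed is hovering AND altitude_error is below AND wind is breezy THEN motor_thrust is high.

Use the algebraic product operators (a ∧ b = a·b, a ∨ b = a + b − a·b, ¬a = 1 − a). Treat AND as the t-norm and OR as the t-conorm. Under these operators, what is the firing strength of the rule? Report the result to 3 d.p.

firing strength: hovering=0.15, below=0.49, breezy=0.89; AND[a·b] → w = 0.0654

0.065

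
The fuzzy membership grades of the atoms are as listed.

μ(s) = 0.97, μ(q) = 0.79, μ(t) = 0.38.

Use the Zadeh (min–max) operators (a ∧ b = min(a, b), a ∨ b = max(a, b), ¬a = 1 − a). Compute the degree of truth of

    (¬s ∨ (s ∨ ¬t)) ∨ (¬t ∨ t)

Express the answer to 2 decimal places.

¬s = 1 − 0.97 = 0.03
¬t = 1 − 0.38 = 0.62
s ∨ ¬t = max(a, b) on (0.97, 0.62) = 0.97
¬s ∨ (s ∨ ¬t) = max(a, b) on (0.03, 0.97) = 0.97
¬t = 1 − 0.38 = 0.62
¬t ∨ t = max(a, b) on (0.62, 0.38) = 0.62
(¬s ∨ (s ∨ ¬t)) ∨ (¬t ∨ t) = max(a, b) on (0.97, 0.62) = 0.97

0.97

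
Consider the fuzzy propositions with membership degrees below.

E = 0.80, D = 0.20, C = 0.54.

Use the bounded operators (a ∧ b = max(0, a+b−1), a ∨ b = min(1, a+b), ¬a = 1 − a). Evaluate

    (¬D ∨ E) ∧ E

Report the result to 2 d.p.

¬D = 1 − 0.20 = 0.80
¬D ∨ E = min(1, a+b) on (0.80, 0.80) = 1.00
(¬D ∨ E) ∧ E = max(0, a+b−1) on (1.00, 0.80) = 0.80

0.80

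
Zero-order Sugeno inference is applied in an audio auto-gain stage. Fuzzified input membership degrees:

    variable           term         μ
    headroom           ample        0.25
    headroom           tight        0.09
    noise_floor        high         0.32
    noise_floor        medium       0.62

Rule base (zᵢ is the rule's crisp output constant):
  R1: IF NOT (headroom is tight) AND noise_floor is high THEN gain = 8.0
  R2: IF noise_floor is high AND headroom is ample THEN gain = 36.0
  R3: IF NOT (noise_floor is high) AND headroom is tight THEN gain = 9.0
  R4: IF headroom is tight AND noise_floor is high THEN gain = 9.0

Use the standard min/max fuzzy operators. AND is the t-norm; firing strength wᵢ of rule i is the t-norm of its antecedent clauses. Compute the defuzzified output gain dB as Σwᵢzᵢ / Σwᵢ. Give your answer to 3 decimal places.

R1 (z=8.0): ¬tight=1−0.09=0.91, high=0.32; AND[min(a, b)] → w = 0.32
R2 (z=36.0): high=0.32, ample=0.25; AND[min(a, b)] → w = 0.25
R3 (z=9.0): ¬high=1−0.32=0.68, tight=0.09; AND[min(a, b)] → w = 0.09
R4 (z=9.0): tight=0.09, high=0.32; AND[min(a, b)] → w = 0.09
Weighted average = (0.32·8.0 + 0.25·36.0 + 0.09·9.0 + 0.09·9.0) / (0.32 + 0.25 + 0.09 + 0.09)
  = 13.1800 / 0.7500 = 17.573

17.573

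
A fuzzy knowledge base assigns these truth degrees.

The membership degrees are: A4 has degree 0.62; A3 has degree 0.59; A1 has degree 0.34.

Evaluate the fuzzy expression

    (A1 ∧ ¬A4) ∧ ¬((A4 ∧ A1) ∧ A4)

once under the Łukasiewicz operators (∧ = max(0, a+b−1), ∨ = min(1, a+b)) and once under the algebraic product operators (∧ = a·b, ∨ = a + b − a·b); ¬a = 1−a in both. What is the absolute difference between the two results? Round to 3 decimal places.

0.112

Under Łukasiewicz:
  ¬A4 = 1 − 0.62 = 0.38
  A1 ∧ ¬A4 = max(0, a+b−1) on (0.34, 0.38) = 0.00
  A4 ∧ A1 = max(0, a+b−1) on (0.62, 0.34) = 0.00
  (A4 ∧ A1) ∧ A4 = max(0, a+b−1) on (0.00, 0.62) = 0.00
  ¬((A4 ∧ A1) ∧ A4) = 1 − 0.00 = 1.00
  (A1 ∧ ¬A4) ∧ ¬((A4 ∧ A1) ∧ A4) = max(0, a+b−1) on (0.00, 1.00) = 0.00
  → value = 0.0000
Under algebraic product:
  ¬A4 = 1 − 0.6200 = 0.3800
  A1 ∧ ¬A4 = a·b on (0.3400, 0.3800) = 0.1292
  A4 ∧ A1 = a·b on (0.6200, 0.3400) = 0.2108
  (A4 ∧ A1) ∧ A4 = a·b on (0.2108, 0.6200) = 0.1307
  ¬((A4 ∧ A1) ∧ A4) = 1 − 0.1307 = 0.8693
  (A1 ∧ ¬A4) ∧ ¬((A4 ∧ A1) ∧ A4) = a·b on (0.1292, 0.8693) = 0.1123
  → value = 0.1123
|0.0000 − 0.1123| = 0.112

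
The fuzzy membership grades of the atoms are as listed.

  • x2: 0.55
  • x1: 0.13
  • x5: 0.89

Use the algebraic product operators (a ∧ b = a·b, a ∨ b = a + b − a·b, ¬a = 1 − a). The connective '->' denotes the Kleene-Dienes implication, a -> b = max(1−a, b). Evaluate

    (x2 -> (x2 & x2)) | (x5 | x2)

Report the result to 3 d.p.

0.973

x2 & x2 = a·b on (0.5500, 0.5500) = 0.3025
x2 -> (x2 & x2)  [Kleene-Dienes: max(1−a, b)] with a=0.5500, b=0.3025 → 0.4500
x5 | x2 = a + b − a·b on (0.8900, 0.5500) = 0.9505
(x2 -> (x2 & x2)) | (x5 | x2) = a + b − a·b on (0.4500, 0.9505) = 0.9728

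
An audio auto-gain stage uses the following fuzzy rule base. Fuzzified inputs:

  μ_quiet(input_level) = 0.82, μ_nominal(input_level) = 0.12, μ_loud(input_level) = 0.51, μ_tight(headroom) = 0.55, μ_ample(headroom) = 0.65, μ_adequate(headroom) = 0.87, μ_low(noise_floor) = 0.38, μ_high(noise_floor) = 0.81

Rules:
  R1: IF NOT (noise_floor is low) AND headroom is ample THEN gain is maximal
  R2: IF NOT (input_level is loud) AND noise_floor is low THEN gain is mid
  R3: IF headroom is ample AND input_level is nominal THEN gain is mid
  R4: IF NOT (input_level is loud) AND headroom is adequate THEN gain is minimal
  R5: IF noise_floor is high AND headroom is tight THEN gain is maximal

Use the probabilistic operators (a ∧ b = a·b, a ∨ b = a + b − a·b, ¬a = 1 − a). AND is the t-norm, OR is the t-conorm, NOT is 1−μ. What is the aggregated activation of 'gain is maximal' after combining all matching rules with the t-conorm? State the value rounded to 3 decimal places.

R1: ¬low=1−0.38=0.62, ample=0.65; AND[a·b] → w = 0.4030
R2: ¬loud=1−0.51=0.49, low=0.38; AND[a·b] → w = 0.1862
R3: ample=0.65, nominal=0.12; AND[a·b] → w = 0.0780
R4: ¬loud=1−0.51=0.49, adequate=0.87; AND[a·b] → w = 0.4263
R5: high=0.81, tight=0.55; AND[a·b] → w = 0.4455
Rules with consequent 'maximal': {R1, R5} → strengths 0.4030, 0.4455
Aggregate via t-conorm [a + b − a·b]: 0.6690

0.669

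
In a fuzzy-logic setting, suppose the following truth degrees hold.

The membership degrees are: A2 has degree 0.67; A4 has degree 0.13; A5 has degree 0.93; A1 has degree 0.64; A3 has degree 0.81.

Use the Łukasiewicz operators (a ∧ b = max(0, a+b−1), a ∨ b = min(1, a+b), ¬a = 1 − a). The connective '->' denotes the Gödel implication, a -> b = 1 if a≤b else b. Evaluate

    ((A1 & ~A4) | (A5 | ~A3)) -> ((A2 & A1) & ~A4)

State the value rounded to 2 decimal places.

0.18

~A4 = 1 − 0.13 = 0.87
A1 & ~A4 = max(0, a+b−1) on (0.64, 0.87) = 0.51
~A3 = 1 − 0.81 = 0.19
A5 | ~A3 = min(1, a+b) on (0.93, 0.19) = 1.00
(A1 & ~A4) | (A5 | ~A3) = min(1, a+b) on (0.51, 1.00) = 1.00
A2 & A1 = max(0, a+b−1) on (0.67, 0.64) = 0.31
~A4 = 1 − 0.13 = 0.87
(A2 & A1) & ~A4 = max(0, a+b−1) on (0.31, 0.87) = 0.18
((A1 & ~A4) | (A5 | ~A3)) -> ((A2 & A1) & ~A4)  [Gödel: 1 if a≤b else b] with a=1.00, b=0.18 → 0.18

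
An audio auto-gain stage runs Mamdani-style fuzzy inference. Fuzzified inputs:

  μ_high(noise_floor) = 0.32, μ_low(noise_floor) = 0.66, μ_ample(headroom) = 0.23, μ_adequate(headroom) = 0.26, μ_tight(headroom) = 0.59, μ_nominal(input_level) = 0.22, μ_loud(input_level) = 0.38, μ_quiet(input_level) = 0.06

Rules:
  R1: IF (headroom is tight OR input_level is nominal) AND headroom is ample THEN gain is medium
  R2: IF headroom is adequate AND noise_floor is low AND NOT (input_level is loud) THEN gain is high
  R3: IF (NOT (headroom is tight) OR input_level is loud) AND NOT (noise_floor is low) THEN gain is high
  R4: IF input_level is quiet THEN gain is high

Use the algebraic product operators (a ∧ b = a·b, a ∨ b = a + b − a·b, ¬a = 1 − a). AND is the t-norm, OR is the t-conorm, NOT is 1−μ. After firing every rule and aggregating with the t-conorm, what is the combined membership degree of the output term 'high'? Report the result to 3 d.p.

R1: (tight=0.59 OR nominal=0.22) = 0.6802; AND[a·b] with ample=0.23 → w = 0.1564
R2: adequate=0.26, low=0.66, ¬loud=1−0.38=0.62; AND[a·b] → w = 0.1064
R3: (¬tight=1−0.59=0.41 OR loud=0.38) = 0.6342; AND[a·b] with ¬low=1−0.66=0.34 → w = 0.2156
R4: quiet=0.06 → w = 0.0600
Rules with consequent 'high': {R2, R3, R4} → strengths 0.1064, 0.2156, 0.0600
Aggregate via t-conorm [a + b − a·b]: 0.3411

0.341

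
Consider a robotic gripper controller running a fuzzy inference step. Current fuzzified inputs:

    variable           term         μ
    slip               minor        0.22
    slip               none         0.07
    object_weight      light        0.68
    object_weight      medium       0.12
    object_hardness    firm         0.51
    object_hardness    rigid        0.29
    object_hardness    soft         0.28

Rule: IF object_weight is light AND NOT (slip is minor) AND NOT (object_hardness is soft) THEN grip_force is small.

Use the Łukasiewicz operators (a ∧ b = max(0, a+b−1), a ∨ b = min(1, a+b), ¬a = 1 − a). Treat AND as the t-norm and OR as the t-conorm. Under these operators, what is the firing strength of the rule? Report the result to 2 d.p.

firing strength: light=0.68, ¬minor=1−0.22=0.78, ¬soft=1−0.28=0.72; AND[max(0, a+b−1)] → w = 0.18

0.18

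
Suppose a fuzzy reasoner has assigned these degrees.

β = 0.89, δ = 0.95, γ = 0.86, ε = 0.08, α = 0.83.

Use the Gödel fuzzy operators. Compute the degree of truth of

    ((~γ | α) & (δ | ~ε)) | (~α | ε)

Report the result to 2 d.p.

~γ = 1 − 0.86 = 0.14
~γ | α = max(a, b) on (0.14, 0.83) = 0.83
~ε = 1 − 0.08 = 0.92
δ | ~ε = max(a, b) on (0.95, 0.92) = 0.95
(~γ | α) & (δ | ~ε) = min(a, b) on (0.83, 0.95) = 0.83
~α = 1 − 0.83 = 0.17
~α | ε = max(a, b) on (0.17, 0.08) = 0.17
((~γ | α) & (δ | ~ε)) | (~α | ε) = max(a, b) on (0.83, 0.17) = 0.83

0.83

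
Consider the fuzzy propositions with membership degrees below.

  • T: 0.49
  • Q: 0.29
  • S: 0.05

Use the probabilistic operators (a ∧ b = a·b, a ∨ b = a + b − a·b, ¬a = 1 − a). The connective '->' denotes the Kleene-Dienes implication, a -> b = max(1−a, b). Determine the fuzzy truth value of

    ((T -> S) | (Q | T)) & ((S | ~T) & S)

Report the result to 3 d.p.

T -> S  [Kleene-Dienes: max(1−a, b)] with a=0.4900, b=0.0500 → 0.5100
Q | T = a + b − a·b on (0.2900, 0.4900) = 0.6379
(T -> S) | (Q | T) = a + b − a·b on (0.5100, 0.6379) = 0.8226
~T = 1 − 0.4900 = 0.5100
S | ~T = a + b − a·b on (0.0500, 0.5100) = 0.5345
(S | ~T) & S = a·b on (0.5345, 0.0500) = 0.0267
((T -> S) | (Q | T)) & ((S | ~T) & S) = a·b on (0.8226, 0.0267) = 0.0220

0.022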